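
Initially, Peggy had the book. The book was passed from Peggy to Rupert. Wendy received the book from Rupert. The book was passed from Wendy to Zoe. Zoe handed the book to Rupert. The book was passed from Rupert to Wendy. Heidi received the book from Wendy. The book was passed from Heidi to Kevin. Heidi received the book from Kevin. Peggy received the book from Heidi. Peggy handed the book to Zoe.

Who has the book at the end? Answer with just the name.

Tracking the book through each event:
Start: Peggy has the book.
After event 1: Rupert has the book.
After event 2: Wendy has the book.
After event 3: Zoe has the book.
After event 4: Rupert has the book.
After event 5: Wendy has the book.
After event 6: Heidi has the book.
After event 7: Kevin has the book.
After event 8: Heidi has the book.
After event 9: Peggy has the book.
After event 10: Zoe has the book.

Answer: Zoe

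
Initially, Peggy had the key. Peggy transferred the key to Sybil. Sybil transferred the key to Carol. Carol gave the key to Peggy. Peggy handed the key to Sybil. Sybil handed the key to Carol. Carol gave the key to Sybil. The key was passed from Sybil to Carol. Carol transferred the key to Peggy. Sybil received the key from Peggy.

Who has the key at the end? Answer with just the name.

Answer: Sybil

Derivation:
Tracking the key through each event:
Start: Peggy has the key.
After event 1: Sybil has the key.
After event 2: Carol has the key.
After event 3: Peggy has the key.
After event 4: Sybil has the key.
After event 5: Carol has the key.
After event 6: Sybil has the key.
After event 7: Carol has the key.
After event 8: Peggy has the key.
After event 9: Sybil has the key.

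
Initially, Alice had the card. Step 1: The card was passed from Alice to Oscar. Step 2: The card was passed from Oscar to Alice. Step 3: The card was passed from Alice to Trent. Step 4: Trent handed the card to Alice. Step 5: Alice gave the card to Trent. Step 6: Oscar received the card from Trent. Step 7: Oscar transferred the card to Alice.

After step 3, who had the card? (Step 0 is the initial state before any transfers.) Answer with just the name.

Tracking the card holder through step 3:
After step 0 (start): Alice
After step 1: Oscar
After step 2: Alice
After step 3: Trent

At step 3, the holder is Trent.

Answer: Trent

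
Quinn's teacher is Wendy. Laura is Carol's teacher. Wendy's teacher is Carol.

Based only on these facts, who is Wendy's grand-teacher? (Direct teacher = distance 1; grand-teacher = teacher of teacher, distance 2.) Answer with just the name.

Reconstructing the teacher chain from the given facts:
  Laura -> Carol -> Wendy -> Quinn
(each arrow means 'teacher of the next')
Positions in the chain (0 = top):
  position of Laura: 0
  position of Carol: 1
  position of Wendy: 2
  position of Quinn: 3

Wendy is at position 2; the grand-teacher is 2 steps up the chain, i.e. position 0: Laura.

Answer: Laura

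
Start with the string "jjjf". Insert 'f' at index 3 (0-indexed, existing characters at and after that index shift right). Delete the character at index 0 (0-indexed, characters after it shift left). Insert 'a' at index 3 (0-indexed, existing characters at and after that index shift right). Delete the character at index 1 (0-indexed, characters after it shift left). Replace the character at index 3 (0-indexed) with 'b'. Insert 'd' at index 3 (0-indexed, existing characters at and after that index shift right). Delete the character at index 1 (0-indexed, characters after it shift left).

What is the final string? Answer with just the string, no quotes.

Applying each edit step by step:
Start: "jjjf"
Op 1 (insert 'f' at idx 3): "jjjf" -> "jjjff"
Op 2 (delete idx 0 = 'j'): "jjjff" -> "jjff"
Op 3 (insert 'a' at idx 3): "jjff" -> "jjfaf"
Op 4 (delete idx 1 = 'j'): "jjfaf" -> "jfaf"
Op 5 (replace idx 3: 'f' -> 'b'): "jfaf" -> "jfab"
Op 6 (insert 'd' at idx 3): "jfab" -> "jfadb"
Op 7 (delete idx 1 = 'f'): "jfadb" -> "jadb"

Answer: jadb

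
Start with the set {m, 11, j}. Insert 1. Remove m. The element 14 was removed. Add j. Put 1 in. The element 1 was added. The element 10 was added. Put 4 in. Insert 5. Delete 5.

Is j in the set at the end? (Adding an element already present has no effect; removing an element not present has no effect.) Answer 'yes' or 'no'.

Tracking the set through each operation:
Start: {11, j, m}
Event 1 (add 1): added. Set: {1, 11, j, m}
Event 2 (remove m): removed. Set: {1, 11, j}
Event 3 (remove 14): not present, no change. Set: {1, 11, j}
Event 4 (add j): already present, no change. Set: {1, 11, j}
Event 5 (add 1): already present, no change. Set: {1, 11, j}
Event 6 (add 1): already present, no change. Set: {1, 11, j}
Event 7 (add 10): added. Set: {1, 10, 11, j}
Event 8 (add 4): added. Set: {1, 10, 11, 4, j}
Event 9 (add 5): added. Set: {1, 10, 11, 4, 5, j}
Event 10 (remove 5): removed. Set: {1, 10, 11, 4, j}

Final set: {1, 10, 11, 4, j} (size 5)
j is in the final set.

Answer: yes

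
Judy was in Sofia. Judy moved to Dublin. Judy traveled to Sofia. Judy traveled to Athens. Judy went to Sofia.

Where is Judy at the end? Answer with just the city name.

Answer: Sofia

Derivation:
Tracking Judy's location:
Start: Judy is in Sofia.
After move 1: Sofia -> Dublin. Judy is in Dublin.
After move 2: Dublin -> Sofia. Judy is in Sofia.
After move 3: Sofia -> Athens. Judy is in Athens.
After move 4: Athens -> Sofia. Judy is in Sofia.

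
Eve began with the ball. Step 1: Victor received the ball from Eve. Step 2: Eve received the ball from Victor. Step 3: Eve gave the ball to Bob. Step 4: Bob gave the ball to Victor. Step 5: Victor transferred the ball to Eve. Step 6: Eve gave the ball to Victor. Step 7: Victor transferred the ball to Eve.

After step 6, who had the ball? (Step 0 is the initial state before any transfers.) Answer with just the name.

Tracking the ball holder through step 6:
After step 0 (start): Eve
After step 1: Victor
After step 2: Eve
After step 3: Bob
After step 4: Victor
After step 5: Eve
After step 6: Victor

At step 6, the holder is Victor.

Answer: Victor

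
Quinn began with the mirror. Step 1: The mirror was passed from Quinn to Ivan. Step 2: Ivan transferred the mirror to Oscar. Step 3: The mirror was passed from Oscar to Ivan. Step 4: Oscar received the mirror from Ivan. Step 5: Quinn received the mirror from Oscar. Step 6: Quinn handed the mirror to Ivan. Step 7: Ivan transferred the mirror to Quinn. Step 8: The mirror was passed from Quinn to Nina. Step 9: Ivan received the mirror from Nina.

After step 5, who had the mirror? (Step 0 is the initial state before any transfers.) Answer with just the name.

Tracking the mirror holder through step 5:
After step 0 (start): Quinn
After step 1: Ivan
After step 2: Oscar
After step 3: Ivan
After step 4: Oscar
After step 5: Quinn

At step 5, the holder is Quinn.

Answer: Quinn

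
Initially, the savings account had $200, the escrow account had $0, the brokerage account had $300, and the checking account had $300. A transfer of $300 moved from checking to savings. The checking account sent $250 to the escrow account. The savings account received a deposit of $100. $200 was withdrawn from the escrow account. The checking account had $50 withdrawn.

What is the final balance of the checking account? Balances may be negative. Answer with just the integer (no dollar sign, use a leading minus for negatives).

Tracking account balances step by step:
Start: savings=200, escrow=0, brokerage=300, checking=300
Event 1 (transfer 300 checking -> savings): checking: 300 - 300 = 0, savings: 200 + 300 = 500. Balances: savings=500, escrow=0, brokerage=300, checking=0
Event 2 (transfer 250 checking -> escrow): checking: 0 - 250 = -250, escrow: 0 + 250 = 250. Balances: savings=500, escrow=250, brokerage=300, checking=-250
Event 3 (deposit 100 to savings): savings: 500 + 100 = 600. Balances: savings=600, escrow=250, brokerage=300, checking=-250
Event 4 (withdraw 200 from escrow): escrow: 250 - 200 = 50. Balances: savings=600, escrow=50, brokerage=300, checking=-250
Event 5 (withdraw 50 from checking): checking: -250 - 50 = -300. Balances: savings=600, escrow=50, brokerage=300, checking=-300

Final balance of checking: -300

Answer: -300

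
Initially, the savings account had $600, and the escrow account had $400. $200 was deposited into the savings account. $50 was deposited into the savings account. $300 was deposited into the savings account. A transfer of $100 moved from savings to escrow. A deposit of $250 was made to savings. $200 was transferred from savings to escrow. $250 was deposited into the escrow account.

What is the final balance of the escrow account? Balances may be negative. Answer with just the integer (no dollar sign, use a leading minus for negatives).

Answer: 950

Derivation:
Tracking account balances step by step:
Start: savings=600, escrow=400
Event 1 (deposit 200 to savings): savings: 600 + 200 = 800. Balances: savings=800, escrow=400
Event 2 (deposit 50 to savings): savings: 800 + 50 = 850. Balances: savings=850, escrow=400
Event 3 (deposit 300 to savings): savings: 850 + 300 = 1150. Balances: savings=1150, escrow=400
Event 4 (transfer 100 savings -> escrow): savings: 1150 - 100 = 1050, escrow: 400 + 100 = 500. Balances: savings=1050, escrow=500
Event 5 (deposit 250 to savings): savings: 1050 + 250 = 1300. Balances: savings=1300, escrow=500
Event 6 (transfer 200 savings -> escrow): savings: 1300 - 200 = 1100, escrow: 500 + 200 = 700. Balances: savings=1100, escrow=700
Event 7 (deposit 250 to escrow): escrow: 700 + 250 = 950. Balances: savings=1100, escrow=950

Final balance of escrow: 950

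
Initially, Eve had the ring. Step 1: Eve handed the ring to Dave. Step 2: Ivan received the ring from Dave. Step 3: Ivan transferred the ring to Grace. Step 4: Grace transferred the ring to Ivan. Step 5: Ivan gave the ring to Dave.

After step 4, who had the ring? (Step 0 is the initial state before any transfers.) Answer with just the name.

Answer: Ivan

Derivation:
Tracking the ring holder through step 4:
After step 0 (start): Eve
After step 1: Dave
After step 2: Ivan
After step 3: Grace
After step 4: Ivan

At step 4, the holder is Ivan.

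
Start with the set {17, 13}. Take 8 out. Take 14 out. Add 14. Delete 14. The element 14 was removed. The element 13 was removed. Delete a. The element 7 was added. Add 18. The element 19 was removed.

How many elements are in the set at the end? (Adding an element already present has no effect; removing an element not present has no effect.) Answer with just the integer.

Answer: 3

Derivation:
Tracking the set through each operation:
Start: {13, 17}
Event 1 (remove 8): not present, no change. Set: {13, 17}
Event 2 (remove 14): not present, no change. Set: {13, 17}
Event 3 (add 14): added. Set: {13, 14, 17}
Event 4 (remove 14): removed. Set: {13, 17}
Event 5 (remove 14): not present, no change. Set: {13, 17}
Event 6 (remove 13): removed. Set: {17}
Event 7 (remove a): not present, no change. Set: {17}
Event 8 (add 7): added. Set: {17, 7}
Event 9 (add 18): added. Set: {17, 18, 7}
Event 10 (remove 19): not present, no change. Set: {17, 18, 7}

Final set: {17, 18, 7} (size 3)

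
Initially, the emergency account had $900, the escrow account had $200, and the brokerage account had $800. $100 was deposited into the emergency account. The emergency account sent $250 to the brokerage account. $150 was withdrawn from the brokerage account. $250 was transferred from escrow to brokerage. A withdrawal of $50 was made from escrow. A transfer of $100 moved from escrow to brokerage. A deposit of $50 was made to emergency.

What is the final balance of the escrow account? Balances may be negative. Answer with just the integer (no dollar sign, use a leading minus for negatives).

Tracking account balances step by step:
Start: emergency=900, escrow=200, brokerage=800
Event 1 (deposit 100 to emergency): emergency: 900 + 100 = 1000. Balances: emergency=1000, escrow=200, brokerage=800
Event 2 (transfer 250 emergency -> brokerage): emergency: 1000 - 250 = 750, brokerage: 800 + 250 = 1050. Balances: emergency=750, escrow=200, brokerage=1050
Event 3 (withdraw 150 from brokerage): brokerage: 1050 - 150 = 900. Balances: emergency=750, escrow=200, brokerage=900
Event 4 (transfer 250 escrow -> brokerage): escrow: 200 - 250 = -50, brokerage: 900 + 250 = 1150. Balances: emergency=750, escrow=-50, brokerage=1150
Event 5 (withdraw 50 from escrow): escrow: -50 - 50 = -100. Balances: emergency=750, escrow=-100, brokerage=1150
Event 6 (transfer 100 escrow -> brokerage): escrow: -100 - 100 = -200, brokerage: 1150 + 100 = 1250. Balances: emergency=750, escrow=-200, brokerage=1250
Event 7 (deposit 50 to emergency): emergency: 750 + 50 = 800. Balances: emergency=800, escrow=-200, brokerage=1250

Final balance of escrow: -200

Answer: -200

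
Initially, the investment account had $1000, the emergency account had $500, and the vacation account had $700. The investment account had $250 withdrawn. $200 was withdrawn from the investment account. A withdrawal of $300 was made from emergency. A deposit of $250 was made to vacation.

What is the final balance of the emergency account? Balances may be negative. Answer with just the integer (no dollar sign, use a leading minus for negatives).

Tracking account balances step by step:
Start: investment=1000, emergency=500, vacation=700
Event 1 (withdraw 250 from investment): investment: 1000 - 250 = 750. Balances: investment=750, emergency=500, vacation=700
Event 2 (withdraw 200 from investment): investment: 750 - 200 = 550. Balances: investment=550, emergency=500, vacation=700
Event 3 (withdraw 300 from emergency): emergency: 500 - 300 = 200. Balances: investment=550, emergency=200, vacation=700
Event 4 (deposit 250 to vacation): vacation: 700 + 250 = 950. Balances: investment=550, emergency=200, vacation=950

Final balance of emergency: 200

Answer: 200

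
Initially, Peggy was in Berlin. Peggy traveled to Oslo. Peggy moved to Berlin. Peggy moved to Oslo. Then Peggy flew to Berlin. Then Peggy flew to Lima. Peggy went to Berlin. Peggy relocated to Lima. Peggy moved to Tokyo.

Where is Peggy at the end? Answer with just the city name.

Answer: Tokyo

Derivation:
Tracking Peggy's location:
Start: Peggy is in Berlin.
After move 1: Berlin -> Oslo. Peggy is in Oslo.
After move 2: Oslo -> Berlin. Peggy is in Berlin.
After move 3: Berlin -> Oslo. Peggy is in Oslo.
After move 4: Oslo -> Berlin. Peggy is in Berlin.
After move 5: Berlin -> Lima. Peggy is in Lima.
After move 6: Lima -> Berlin. Peggy is in Berlin.
After move 7: Berlin -> Lima. Peggy is in Lima.
After move 8: Lima -> Tokyo. Peggy is in Tokyo.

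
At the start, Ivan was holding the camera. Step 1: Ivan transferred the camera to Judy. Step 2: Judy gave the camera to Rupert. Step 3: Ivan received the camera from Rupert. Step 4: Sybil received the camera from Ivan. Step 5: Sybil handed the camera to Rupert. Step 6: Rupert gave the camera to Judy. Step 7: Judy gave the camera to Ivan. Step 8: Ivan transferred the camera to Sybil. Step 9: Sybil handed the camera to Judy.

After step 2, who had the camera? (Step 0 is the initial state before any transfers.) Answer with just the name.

Tracking the camera holder through step 2:
After step 0 (start): Ivan
After step 1: Judy
After step 2: Rupert

At step 2, the holder is Rupert.

Answer: Rupert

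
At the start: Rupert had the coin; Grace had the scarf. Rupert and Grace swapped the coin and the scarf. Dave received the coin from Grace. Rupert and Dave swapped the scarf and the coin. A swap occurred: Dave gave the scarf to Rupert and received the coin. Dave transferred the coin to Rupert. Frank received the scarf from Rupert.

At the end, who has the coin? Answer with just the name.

Tracking all object holders:
Start: coin:Rupert, scarf:Grace
Event 1 (swap coin<->scarf: now coin:Grace, scarf:Rupert). State: coin:Grace, scarf:Rupert
Event 2 (give coin: Grace -> Dave). State: coin:Dave, scarf:Rupert
Event 3 (swap scarf<->coin: now scarf:Dave, coin:Rupert). State: coin:Rupert, scarf:Dave
Event 4 (swap scarf<->coin: now scarf:Rupert, coin:Dave). State: coin:Dave, scarf:Rupert
Event 5 (give coin: Dave -> Rupert). State: coin:Rupert, scarf:Rupert
Event 6 (give scarf: Rupert -> Frank). State: coin:Rupert, scarf:Frank

Final state: coin:Rupert, scarf:Frank
The coin is held by Rupert.

Answer: Rupert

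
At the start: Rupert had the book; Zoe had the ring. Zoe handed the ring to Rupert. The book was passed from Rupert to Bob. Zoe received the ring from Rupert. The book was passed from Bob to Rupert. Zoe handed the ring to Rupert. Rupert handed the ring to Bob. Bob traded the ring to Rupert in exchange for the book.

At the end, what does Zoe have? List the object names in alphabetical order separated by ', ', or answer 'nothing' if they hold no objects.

Tracking all object holders:
Start: book:Rupert, ring:Zoe
Event 1 (give ring: Zoe -> Rupert). State: book:Rupert, ring:Rupert
Event 2 (give book: Rupert -> Bob). State: book:Bob, ring:Rupert
Event 3 (give ring: Rupert -> Zoe). State: book:Bob, ring:Zoe
Event 4 (give book: Bob -> Rupert). State: book:Rupert, ring:Zoe
Event 5 (give ring: Zoe -> Rupert). State: book:Rupert, ring:Rupert
Event 6 (give ring: Rupert -> Bob). State: book:Rupert, ring:Bob
Event 7 (swap ring<->book: now ring:Rupert, book:Bob). State: book:Bob, ring:Rupert

Final state: book:Bob, ring:Rupert
Zoe holds: (nothing).

Answer: nothing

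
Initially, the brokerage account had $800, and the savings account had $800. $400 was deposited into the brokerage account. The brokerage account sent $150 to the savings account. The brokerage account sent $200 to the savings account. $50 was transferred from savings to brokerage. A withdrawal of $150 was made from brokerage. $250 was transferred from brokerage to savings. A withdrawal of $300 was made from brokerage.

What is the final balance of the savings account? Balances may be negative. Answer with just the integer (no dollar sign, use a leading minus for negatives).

Answer: 1350

Derivation:
Tracking account balances step by step:
Start: brokerage=800, savings=800
Event 1 (deposit 400 to brokerage): brokerage: 800 + 400 = 1200. Balances: brokerage=1200, savings=800
Event 2 (transfer 150 brokerage -> savings): brokerage: 1200 - 150 = 1050, savings: 800 + 150 = 950. Balances: brokerage=1050, savings=950
Event 3 (transfer 200 brokerage -> savings): brokerage: 1050 - 200 = 850, savings: 950 + 200 = 1150. Balances: brokerage=850, savings=1150
Event 4 (transfer 50 savings -> brokerage): savings: 1150 - 50 = 1100, brokerage: 850 + 50 = 900. Balances: brokerage=900, savings=1100
Event 5 (withdraw 150 from brokerage): brokerage: 900 - 150 = 750. Balances: brokerage=750, savings=1100
Event 6 (transfer 250 brokerage -> savings): brokerage: 750 - 250 = 500, savings: 1100 + 250 = 1350. Balances: brokerage=500, savings=1350
Event 7 (withdraw 300 from brokerage): brokerage: 500 - 300 = 200. Balances: brokerage=200, savings=1350

Final balance of savings: 1350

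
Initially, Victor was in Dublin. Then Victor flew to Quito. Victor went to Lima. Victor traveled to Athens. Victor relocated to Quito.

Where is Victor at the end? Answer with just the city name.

Tracking Victor's location:
Start: Victor is in Dublin.
After move 1: Dublin -> Quito. Victor is in Quito.
After move 2: Quito -> Lima. Victor is in Lima.
After move 3: Lima -> Athens. Victor is in Athens.
After move 4: Athens -> Quito. Victor is in Quito.

Answer: Quito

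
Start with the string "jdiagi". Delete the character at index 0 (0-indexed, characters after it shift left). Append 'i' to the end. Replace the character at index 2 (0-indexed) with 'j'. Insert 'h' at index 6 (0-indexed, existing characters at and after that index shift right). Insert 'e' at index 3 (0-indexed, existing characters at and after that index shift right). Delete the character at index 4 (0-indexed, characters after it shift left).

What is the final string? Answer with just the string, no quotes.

Applying each edit step by step:
Start: "jdiagi"
Op 1 (delete idx 0 = 'j'): "jdiagi" -> "diagi"
Op 2 (append 'i'): "diagi" -> "diagii"
Op 3 (replace idx 2: 'a' -> 'j'): "diagii" -> "dijgii"
Op 4 (insert 'h' at idx 6): "dijgii" -> "dijgiih"
Op 5 (insert 'e' at idx 3): "dijgiih" -> "dijegiih"
Op 6 (delete idx 4 = 'g'): "dijegiih" -> "dijeiih"

Answer: dijeiih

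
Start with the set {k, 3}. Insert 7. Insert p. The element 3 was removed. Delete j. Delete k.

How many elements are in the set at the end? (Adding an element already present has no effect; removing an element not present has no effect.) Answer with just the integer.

Tracking the set through each operation:
Start: {3, k}
Event 1 (add 7): added. Set: {3, 7, k}
Event 2 (add p): added. Set: {3, 7, k, p}
Event 3 (remove 3): removed. Set: {7, k, p}
Event 4 (remove j): not present, no change. Set: {7, k, p}
Event 5 (remove k): removed. Set: {7, p}

Final set: {7, p} (size 2)

Answer: 2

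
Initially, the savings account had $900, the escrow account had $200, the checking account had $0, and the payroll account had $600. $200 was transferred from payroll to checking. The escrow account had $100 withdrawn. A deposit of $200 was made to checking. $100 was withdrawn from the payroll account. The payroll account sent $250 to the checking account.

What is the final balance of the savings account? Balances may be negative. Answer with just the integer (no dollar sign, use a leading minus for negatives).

Answer: 900

Derivation:
Tracking account balances step by step:
Start: savings=900, escrow=200, checking=0, payroll=600
Event 1 (transfer 200 payroll -> checking): payroll: 600 - 200 = 400, checking: 0 + 200 = 200. Balances: savings=900, escrow=200, checking=200, payroll=400
Event 2 (withdraw 100 from escrow): escrow: 200 - 100 = 100. Balances: savings=900, escrow=100, checking=200, payroll=400
Event 3 (deposit 200 to checking): checking: 200 + 200 = 400. Balances: savings=900, escrow=100, checking=400, payroll=400
Event 4 (withdraw 100 from payroll): payroll: 400 - 100 = 300. Balances: savings=900, escrow=100, checking=400, payroll=300
Event 5 (transfer 250 payroll -> checking): payroll: 300 - 250 = 50, checking: 400 + 250 = 650. Balances: savings=900, escrow=100, checking=650, payroll=50

Final balance of savings: 900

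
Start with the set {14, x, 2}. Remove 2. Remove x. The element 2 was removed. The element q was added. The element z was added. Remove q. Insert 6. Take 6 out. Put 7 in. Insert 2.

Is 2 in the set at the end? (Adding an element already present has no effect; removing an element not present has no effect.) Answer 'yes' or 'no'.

Tracking the set through each operation:
Start: {14, 2, x}
Event 1 (remove 2): removed. Set: {14, x}
Event 2 (remove x): removed. Set: {14}
Event 3 (remove 2): not present, no change. Set: {14}
Event 4 (add q): added. Set: {14, q}
Event 5 (add z): added. Set: {14, q, z}
Event 6 (remove q): removed. Set: {14, z}
Event 7 (add 6): added. Set: {14, 6, z}
Event 8 (remove 6): removed. Set: {14, z}
Event 9 (add 7): added. Set: {14, 7, z}
Event 10 (add 2): added. Set: {14, 2, 7, z}

Final set: {14, 2, 7, z} (size 4)
2 is in the final set.

Answer: yes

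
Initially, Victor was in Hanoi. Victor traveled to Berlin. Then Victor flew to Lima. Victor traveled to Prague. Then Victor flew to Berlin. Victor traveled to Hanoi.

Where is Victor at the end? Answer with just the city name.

Answer: Hanoi

Derivation:
Tracking Victor's location:
Start: Victor is in Hanoi.
After move 1: Hanoi -> Berlin. Victor is in Berlin.
After move 2: Berlin -> Lima. Victor is in Lima.
After move 3: Lima -> Prague. Victor is in Prague.
After move 4: Prague -> Berlin. Victor is in Berlin.
After move 5: Berlin -> Hanoi. Victor is in Hanoi.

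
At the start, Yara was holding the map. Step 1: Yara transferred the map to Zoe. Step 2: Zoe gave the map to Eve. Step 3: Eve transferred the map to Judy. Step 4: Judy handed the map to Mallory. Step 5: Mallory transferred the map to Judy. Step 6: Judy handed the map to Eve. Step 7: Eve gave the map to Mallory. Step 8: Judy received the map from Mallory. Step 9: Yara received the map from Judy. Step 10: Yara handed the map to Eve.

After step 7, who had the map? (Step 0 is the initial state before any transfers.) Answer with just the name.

Answer: Mallory

Derivation:
Tracking the map holder through step 7:
After step 0 (start): Yara
After step 1: Zoe
After step 2: Eve
After step 3: Judy
After step 4: Mallory
After step 5: Judy
After step 6: Eve
After step 7: Mallory

At step 7, the holder is Mallory.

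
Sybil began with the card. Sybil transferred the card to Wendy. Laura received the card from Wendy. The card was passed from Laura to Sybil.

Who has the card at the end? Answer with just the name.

Answer: Sybil

Derivation:
Tracking the card through each event:
Start: Sybil has the card.
After event 1: Wendy has the card.
After event 2: Laura has the card.
After event 3: Sybil has the card.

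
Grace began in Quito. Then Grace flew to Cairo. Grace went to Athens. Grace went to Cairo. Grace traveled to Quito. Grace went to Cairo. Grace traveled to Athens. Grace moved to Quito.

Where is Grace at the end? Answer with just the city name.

Tracking Grace's location:
Start: Grace is in Quito.
After move 1: Quito -> Cairo. Grace is in Cairo.
After move 2: Cairo -> Athens. Grace is in Athens.
After move 3: Athens -> Cairo. Grace is in Cairo.
After move 4: Cairo -> Quito. Grace is in Quito.
After move 5: Quito -> Cairo. Grace is in Cairo.
After move 6: Cairo -> Athens. Grace is in Athens.
After move 7: Athens -> Quito. Grace is in Quito.

Answer: Quito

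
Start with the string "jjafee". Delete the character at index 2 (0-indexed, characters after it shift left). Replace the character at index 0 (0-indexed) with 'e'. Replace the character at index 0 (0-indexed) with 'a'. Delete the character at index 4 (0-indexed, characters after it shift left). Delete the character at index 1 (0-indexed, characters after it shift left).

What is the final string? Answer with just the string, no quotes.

Applying each edit step by step:
Start: "jjafee"
Op 1 (delete idx 2 = 'a'): "jjafee" -> "jjfee"
Op 2 (replace idx 0: 'j' -> 'e'): "jjfee" -> "ejfee"
Op 3 (replace idx 0: 'e' -> 'a'): "ejfee" -> "ajfee"
Op 4 (delete idx 4 = 'e'): "ajfee" -> "ajfe"
Op 5 (delete idx 1 = 'j'): "ajfe" -> "afe"

Answer: afe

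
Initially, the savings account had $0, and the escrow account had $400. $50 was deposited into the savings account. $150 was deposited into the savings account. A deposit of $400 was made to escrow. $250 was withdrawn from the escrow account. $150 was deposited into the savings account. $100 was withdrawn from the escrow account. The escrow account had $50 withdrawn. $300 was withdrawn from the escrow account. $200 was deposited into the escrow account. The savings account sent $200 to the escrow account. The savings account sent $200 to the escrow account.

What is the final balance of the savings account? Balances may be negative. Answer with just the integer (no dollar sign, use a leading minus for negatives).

Answer: -50

Derivation:
Tracking account balances step by step:
Start: savings=0, escrow=400
Event 1 (deposit 50 to savings): savings: 0 + 50 = 50. Balances: savings=50, escrow=400
Event 2 (deposit 150 to savings): savings: 50 + 150 = 200. Balances: savings=200, escrow=400
Event 3 (deposit 400 to escrow): escrow: 400 + 400 = 800. Balances: savings=200, escrow=800
Event 4 (withdraw 250 from escrow): escrow: 800 - 250 = 550. Balances: savings=200, escrow=550
Event 5 (deposit 150 to savings): savings: 200 + 150 = 350. Balances: savings=350, escrow=550
Event 6 (withdraw 100 from escrow): escrow: 550 - 100 = 450. Balances: savings=350, escrow=450
Event 7 (withdraw 50 from escrow): escrow: 450 - 50 = 400. Balances: savings=350, escrow=400
Event 8 (withdraw 300 from escrow): escrow: 400 - 300 = 100. Balances: savings=350, escrow=100
Event 9 (deposit 200 to escrow): escrow: 100 + 200 = 300. Balances: savings=350, escrow=300
Event 10 (transfer 200 savings -> escrow): savings: 350 - 200 = 150, escrow: 300 + 200 = 500. Balances: savings=150, escrow=500
Event 11 (transfer 200 savings -> escrow): savings: 150 - 200 = -50, escrow: 500 + 200 = 700. Balances: savings=-50, escrow=700

Final balance of savings: -50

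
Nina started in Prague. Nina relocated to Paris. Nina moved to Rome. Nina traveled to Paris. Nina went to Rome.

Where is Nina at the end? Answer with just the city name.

Tracking Nina's location:
Start: Nina is in Prague.
After move 1: Prague -> Paris. Nina is in Paris.
After move 2: Paris -> Rome. Nina is in Rome.
After move 3: Rome -> Paris. Nina is in Paris.
After move 4: Paris -> Rome. Nina is in Rome.

Answer: Rome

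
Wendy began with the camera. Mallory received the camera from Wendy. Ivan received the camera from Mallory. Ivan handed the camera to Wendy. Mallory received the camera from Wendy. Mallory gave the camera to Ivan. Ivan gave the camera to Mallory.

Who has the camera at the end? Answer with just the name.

Answer: Mallory

Derivation:
Tracking the camera through each event:
Start: Wendy has the camera.
After event 1: Mallory has the camera.
After event 2: Ivan has the camera.
After event 3: Wendy has the camera.
After event 4: Mallory has the camera.
After event 5: Ivan has the camera.
After event 6: Mallory has the camera.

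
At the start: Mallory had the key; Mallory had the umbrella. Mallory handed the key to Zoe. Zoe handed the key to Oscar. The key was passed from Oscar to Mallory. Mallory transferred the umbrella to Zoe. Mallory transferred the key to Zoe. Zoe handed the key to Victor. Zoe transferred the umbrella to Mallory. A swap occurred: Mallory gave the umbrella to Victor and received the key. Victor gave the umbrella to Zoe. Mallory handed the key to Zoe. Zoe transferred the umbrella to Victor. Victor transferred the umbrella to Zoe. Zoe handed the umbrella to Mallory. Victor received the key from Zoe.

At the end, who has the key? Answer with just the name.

Tracking all object holders:
Start: key:Mallory, umbrella:Mallory
Event 1 (give key: Mallory -> Zoe). State: key:Zoe, umbrella:Mallory
Event 2 (give key: Zoe -> Oscar). State: key:Oscar, umbrella:Mallory
Event 3 (give key: Oscar -> Mallory). State: key:Mallory, umbrella:Mallory
Event 4 (give umbrella: Mallory -> Zoe). State: key:Mallory, umbrella:Zoe
Event 5 (give key: Mallory -> Zoe). State: key:Zoe, umbrella:Zoe
Event 6 (give key: Zoe -> Victor). State: key:Victor, umbrella:Zoe
Event 7 (give umbrella: Zoe -> Mallory). State: key:Victor, umbrella:Mallory
Event 8 (swap umbrella<->key: now umbrella:Victor, key:Mallory). State: key:Mallory, umbrella:Victor
Event 9 (give umbrella: Victor -> Zoe). State: key:Mallory, umbrella:Zoe
Event 10 (give key: Mallory -> Zoe). State: key:Zoe, umbrella:Zoe
Event 11 (give umbrella: Zoe -> Victor). State: key:Zoe, umbrella:Victor
Event 12 (give umbrella: Victor -> Zoe). State: key:Zoe, umbrella:Zoe
Event 13 (give umbrella: Zoe -> Mallory). State: key:Zoe, umbrella:Mallory
Event 14 (give key: Zoe -> Victor). State: key:Victor, umbrella:Mallory

Final state: key:Victor, umbrella:Mallory
The key is held by Victor.

Answer: Victor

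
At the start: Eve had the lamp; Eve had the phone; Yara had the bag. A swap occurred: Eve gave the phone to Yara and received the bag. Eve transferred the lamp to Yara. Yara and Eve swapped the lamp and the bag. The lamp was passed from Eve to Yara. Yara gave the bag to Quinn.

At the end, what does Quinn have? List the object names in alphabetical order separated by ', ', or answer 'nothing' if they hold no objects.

Answer: bag

Derivation:
Tracking all object holders:
Start: lamp:Eve, phone:Eve, bag:Yara
Event 1 (swap phone<->bag: now phone:Yara, bag:Eve). State: lamp:Eve, phone:Yara, bag:Eve
Event 2 (give lamp: Eve -> Yara). State: lamp:Yara, phone:Yara, bag:Eve
Event 3 (swap lamp<->bag: now lamp:Eve, bag:Yara). State: lamp:Eve, phone:Yara, bag:Yara
Event 4 (give lamp: Eve -> Yara). State: lamp:Yara, phone:Yara, bag:Yara
Event 5 (give bag: Yara -> Quinn). State: lamp:Yara, phone:Yara, bag:Quinn

Final state: lamp:Yara, phone:Yara, bag:Quinn
Quinn holds: bag.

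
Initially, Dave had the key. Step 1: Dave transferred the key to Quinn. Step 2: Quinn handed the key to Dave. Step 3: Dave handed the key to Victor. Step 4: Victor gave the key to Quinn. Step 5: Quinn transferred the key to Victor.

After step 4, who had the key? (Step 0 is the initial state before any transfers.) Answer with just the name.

Answer: Quinn

Derivation:
Tracking the key holder through step 4:
After step 0 (start): Dave
After step 1: Quinn
After step 2: Dave
After step 3: Victor
After step 4: Quinn

At step 4, the holder is Quinn.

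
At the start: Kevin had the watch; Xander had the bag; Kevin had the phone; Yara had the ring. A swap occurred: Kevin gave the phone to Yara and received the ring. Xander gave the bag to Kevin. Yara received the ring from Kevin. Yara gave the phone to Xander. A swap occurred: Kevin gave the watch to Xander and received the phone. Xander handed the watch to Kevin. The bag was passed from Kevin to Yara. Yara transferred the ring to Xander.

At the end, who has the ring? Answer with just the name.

Tracking all object holders:
Start: watch:Kevin, bag:Xander, phone:Kevin, ring:Yara
Event 1 (swap phone<->ring: now phone:Yara, ring:Kevin). State: watch:Kevin, bag:Xander, phone:Yara, ring:Kevin
Event 2 (give bag: Xander -> Kevin). State: watch:Kevin, bag:Kevin, phone:Yara, ring:Kevin
Event 3 (give ring: Kevin -> Yara). State: watch:Kevin, bag:Kevin, phone:Yara, ring:Yara
Event 4 (give phone: Yara -> Xander). State: watch:Kevin, bag:Kevin, phone:Xander, ring:Yara
Event 5 (swap watch<->phone: now watch:Xander, phone:Kevin). State: watch:Xander, bag:Kevin, phone:Kevin, ring:Yara
Event 6 (give watch: Xander -> Kevin). State: watch:Kevin, bag:Kevin, phone:Kevin, ring:Yara
Event 7 (give bag: Kevin -> Yara). State: watch:Kevin, bag:Yara, phone:Kevin, ring:Yara
Event 8 (give ring: Yara -> Xander). State: watch:Kevin, bag:Yara, phone:Kevin, ring:Xander

Final state: watch:Kevin, bag:Yara, phone:Kevin, ring:Xander
The ring is held by Xander.

Answer: Xander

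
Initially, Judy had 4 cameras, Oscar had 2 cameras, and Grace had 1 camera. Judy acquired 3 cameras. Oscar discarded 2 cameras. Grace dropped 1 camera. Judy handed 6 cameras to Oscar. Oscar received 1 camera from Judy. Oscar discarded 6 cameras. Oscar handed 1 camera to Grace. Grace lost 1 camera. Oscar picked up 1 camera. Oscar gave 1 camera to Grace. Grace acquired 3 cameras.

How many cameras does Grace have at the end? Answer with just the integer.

Answer: 4

Derivation:
Tracking counts step by step:
Start: Judy=4, Oscar=2, Grace=1
Event 1 (Judy +3): Judy: 4 -> 7. State: Judy=7, Oscar=2, Grace=1
Event 2 (Oscar -2): Oscar: 2 -> 0. State: Judy=7, Oscar=0, Grace=1
Event 3 (Grace -1): Grace: 1 -> 0. State: Judy=7, Oscar=0, Grace=0
Event 4 (Judy -> Oscar, 6): Judy: 7 -> 1, Oscar: 0 -> 6. State: Judy=1, Oscar=6, Grace=0
Event 5 (Judy -> Oscar, 1): Judy: 1 -> 0, Oscar: 6 -> 7. State: Judy=0, Oscar=7, Grace=0
Event 6 (Oscar -6): Oscar: 7 -> 1. State: Judy=0, Oscar=1, Grace=0
Event 7 (Oscar -> Grace, 1): Oscar: 1 -> 0, Grace: 0 -> 1. State: Judy=0, Oscar=0, Grace=1
Event 8 (Grace -1): Grace: 1 -> 0. State: Judy=0, Oscar=0, Grace=0
Event 9 (Oscar +1): Oscar: 0 -> 1. State: Judy=0, Oscar=1, Grace=0
Event 10 (Oscar -> Grace, 1): Oscar: 1 -> 0, Grace: 0 -> 1. State: Judy=0, Oscar=0, Grace=1
Event 11 (Grace +3): Grace: 1 -> 4. State: Judy=0, Oscar=0, Grace=4

Grace's final count: 4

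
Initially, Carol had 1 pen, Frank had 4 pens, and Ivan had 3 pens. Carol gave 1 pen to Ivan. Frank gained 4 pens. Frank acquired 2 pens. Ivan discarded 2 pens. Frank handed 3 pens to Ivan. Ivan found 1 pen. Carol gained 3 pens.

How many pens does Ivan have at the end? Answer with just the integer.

Tracking counts step by step:
Start: Carol=1, Frank=4, Ivan=3
Event 1 (Carol -> Ivan, 1): Carol: 1 -> 0, Ivan: 3 -> 4. State: Carol=0, Frank=4, Ivan=4
Event 2 (Frank +4): Frank: 4 -> 8. State: Carol=0, Frank=8, Ivan=4
Event 3 (Frank +2): Frank: 8 -> 10. State: Carol=0, Frank=10, Ivan=4
Event 4 (Ivan -2): Ivan: 4 -> 2. State: Carol=0, Frank=10, Ivan=2
Event 5 (Frank -> Ivan, 3): Frank: 10 -> 7, Ivan: 2 -> 5. State: Carol=0, Frank=7, Ivan=5
Event 6 (Ivan +1): Ivan: 5 -> 6. State: Carol=0, Frank=7, Ivan=6
Event 7 (Carol +3): Carol: 0 -> 3. State: Carol=3, Frank=7, Ivan=6

Ivan's final count: 6

Answer: 6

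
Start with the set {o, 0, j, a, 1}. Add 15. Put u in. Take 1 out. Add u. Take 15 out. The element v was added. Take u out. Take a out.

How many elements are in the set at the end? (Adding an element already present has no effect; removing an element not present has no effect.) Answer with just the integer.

Tracking the set through each operation:
Start: {0, 1, a, j, o}
Event 1 (add 15): added. Set: {0, 1, 15, a, j, o}
Event 2 (add u): added. Set: {0, 1, 15, a, j, o, u}
Event 3 (remove 1): removed. Set: {0, 15, a, j, o, u}
Event 4 (add u): already present, no change. Set: {0, 15, a, j, o, u}
Event 5 (remove 15): removed. Set: {0, a, j, o, u}
Event 6 (add v): added. Set: {0, a, j, o, u, v}
Event 7 (remove u): removed. Set: {0, a, j, o, v}
Event 8 (remove a): removed. Set: {0, j, o, v}

Final set: {0, j, o, v} (size 4)

Answer: 4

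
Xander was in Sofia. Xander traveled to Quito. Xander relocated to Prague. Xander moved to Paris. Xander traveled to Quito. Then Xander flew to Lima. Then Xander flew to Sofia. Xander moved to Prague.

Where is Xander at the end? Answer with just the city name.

Answer: Prague

Derivation:
Tracking Xander's location:
Start: Xander is in Sofia.
After move 1: Sofia -> Quito. Xander is in Quito.
After move 2: Quito -> Prague. Xander is in Prague.
After move 3: Prague -> Paris. Xander is in Paris.
After move 4: Paris -> Quito. Xander is in Quito.
After move 5: Quito -> Lima. Xander is in Lima.
After move 6: Lima -> Sofia. Xander is in Sofia.
After move 7: Sofia -> Prague. Xander is in Prague.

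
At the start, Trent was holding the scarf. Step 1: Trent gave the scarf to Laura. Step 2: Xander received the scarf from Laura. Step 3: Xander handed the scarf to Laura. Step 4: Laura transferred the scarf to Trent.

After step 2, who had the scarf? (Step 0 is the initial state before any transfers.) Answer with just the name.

Answer: Xander

Derivation:
Tracking the scarf holder through step 2:
After step 0 (start): Trent
After step 1: Laura
After step 2: Xander

At step 2, the holder is Xander.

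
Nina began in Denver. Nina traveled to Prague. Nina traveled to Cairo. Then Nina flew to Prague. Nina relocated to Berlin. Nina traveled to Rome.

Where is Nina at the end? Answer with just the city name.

Tracking Nina's location:
Start: Nina is in Denver.
After move 1: Denver -> Prague. Nina is in Prague.
After move 2: Prague -> Cairo. Nina is in Cairo.
After move 3: Cairo -> Prague. Nina is in Prague.
After move 4: Prague -> Berlin. Nina is in Berlin.
After move 5: Berlin -> Rome. Nina is in Rome.

Answer: Rome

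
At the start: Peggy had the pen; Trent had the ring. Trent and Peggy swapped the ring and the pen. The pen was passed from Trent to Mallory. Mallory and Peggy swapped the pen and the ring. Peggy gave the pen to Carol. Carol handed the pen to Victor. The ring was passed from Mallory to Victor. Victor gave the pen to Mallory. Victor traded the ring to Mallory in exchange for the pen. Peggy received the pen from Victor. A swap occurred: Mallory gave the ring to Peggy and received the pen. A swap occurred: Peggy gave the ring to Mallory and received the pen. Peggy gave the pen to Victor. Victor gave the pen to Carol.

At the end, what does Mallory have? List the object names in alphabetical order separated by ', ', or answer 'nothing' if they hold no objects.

Tracking all object holders:
Start: pen:Peggy, ring:Trent
Event 1 (swap ring<->pen: now ring:Peggy, pen:Trent). State: pen:Trent, ring:Peggy
Event 2 (give pen: Trent -> Mallory). State: pen:Mallory, ring:Peggy
Event 3 (swap pen<->ring: now pen:Peggy, ring:Mallory). State: pen:Peggy, ring:Mallory
Event 4 (give pen: Peggy -> Carol). State: pen:Carol, ring:Mallory
Event 5 (give pen: Carol -> Victor). State: pen:Victor, ring:Mallory
Event 6 (give ring: Mallory -> Victor). State: pen:Victor, ring:Victor
Event 7 (give pen: Victor -> Mallory). State: pen:Mallory, ring:Victor
Event 8 (swap ring<->pen: now ring:Mallory, pen:Victor). State: pen:Victor, ring:Mallory
Event 9 (give pen: Victor -> Peggy). State: pen:Peggy, ring:Mallory
Event 10 (swap ring<->pen: now ring:Peggy, pen:Mallory). State: pen:Mallory, ring:Peggy
Event 11 (swap ring<->pen: now ring:Mallory, pen:Peggy). State: pen:Peggy, ring:Mallory
Event 12 (give pen: Peggy -> Victor). State: pen:Victor, ring:Mallory
Event 13 (give pen: Victor -> Carol). State: pen:Carol, ring:Mallory

Final state: pen:Carol, ring:Mallory
Mallory holds: ring.

Answer: ring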